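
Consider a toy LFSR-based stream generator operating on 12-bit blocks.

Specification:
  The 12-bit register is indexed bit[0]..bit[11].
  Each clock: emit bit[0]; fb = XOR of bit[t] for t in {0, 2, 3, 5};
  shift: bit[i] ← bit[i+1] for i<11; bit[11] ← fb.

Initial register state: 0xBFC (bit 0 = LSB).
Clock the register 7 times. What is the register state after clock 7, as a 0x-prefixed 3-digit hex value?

0x477

reg_0 = 0xBFC
clock 1: out=0, reg = 0xDFE
clock 2: out=0, reg = 0xEFF
clock 3: out=1, reg = 0x77F
clock 4: out=1, reg = 0x3BF
clock 5: out=1, reg = 0x1DF
clock 6: out=1, reg = 0x8EF
clock 7: out=1, reg = 0x477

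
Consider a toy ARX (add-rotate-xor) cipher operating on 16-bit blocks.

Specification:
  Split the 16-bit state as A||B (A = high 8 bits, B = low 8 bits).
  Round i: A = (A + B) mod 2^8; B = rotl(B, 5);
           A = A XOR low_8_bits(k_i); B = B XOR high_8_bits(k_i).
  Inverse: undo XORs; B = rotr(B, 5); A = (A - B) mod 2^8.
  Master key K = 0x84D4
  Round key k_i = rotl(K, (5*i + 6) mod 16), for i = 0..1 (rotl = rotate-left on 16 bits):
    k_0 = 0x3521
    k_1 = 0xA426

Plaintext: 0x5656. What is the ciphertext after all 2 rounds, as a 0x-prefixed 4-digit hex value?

s_0 = plaintext = 0x5656
s_1 = Round(s_0, k_0) = 0x8DFF
s_2 = Round(s_1, k_1) = 0xAA5B

0xAA5B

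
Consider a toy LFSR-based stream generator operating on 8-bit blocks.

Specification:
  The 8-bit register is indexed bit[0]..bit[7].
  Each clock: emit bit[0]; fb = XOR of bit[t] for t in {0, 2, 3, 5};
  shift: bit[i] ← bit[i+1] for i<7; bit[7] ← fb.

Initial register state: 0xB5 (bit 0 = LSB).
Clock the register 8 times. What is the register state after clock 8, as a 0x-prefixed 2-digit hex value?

0xB3

reg_0 = 0xB5
clock 1: out=1, reg = 0xDA
clock 2: out=0, reg = 0xED
clock 3: out=1, reg = 0x76
clock 4: out=0, reg = 0x3B
clock 5: out=1, reg = 0x9D
clock 6: out=1, reg = 0xCE
clock 7: out=0, reg = 0x67
clock 8: out=1, reg = 0xB3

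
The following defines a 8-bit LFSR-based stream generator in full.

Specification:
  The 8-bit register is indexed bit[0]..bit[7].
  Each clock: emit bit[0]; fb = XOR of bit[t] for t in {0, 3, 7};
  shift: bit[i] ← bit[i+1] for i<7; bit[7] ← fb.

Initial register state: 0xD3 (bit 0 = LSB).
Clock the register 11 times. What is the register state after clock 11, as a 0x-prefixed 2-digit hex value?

0x57

reg_0 = 0xD3
clock 1: out=1, reg = 0x69
clock 2: out=1, reg = 0x34
clock 3: out=0, reg = 0x1A
clock 4: out=0, reg = 0x8D
clock 5: out=1, reg = 0xC6
clock 6: out=0, reg = 0xE3
clock 7: out=1, reg = 0x71
clock 8: out=1, reg = 0xB8
clock 9: out=0, reg = 0x5C
clock 10: out=0, reg = 0xAE
clock 11: out=0, reg = 0x57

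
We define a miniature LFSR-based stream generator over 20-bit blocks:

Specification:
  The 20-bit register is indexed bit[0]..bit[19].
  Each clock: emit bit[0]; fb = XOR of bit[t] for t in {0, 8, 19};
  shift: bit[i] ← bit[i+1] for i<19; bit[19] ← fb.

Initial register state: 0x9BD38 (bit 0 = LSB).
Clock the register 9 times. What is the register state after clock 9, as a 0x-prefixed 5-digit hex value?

reg_0 = 0x9BD38
clock 1: out=0, reg = 0x4DE9C
clock 2: out=0, reg = 0x26F4E
clock 3: out=0, reg = 0x937A7
clock 4: out=1, reg = 0xC9BD3
clock 5: out=1, reg = 0xE4DE9
clock 6: out=1, reg = 0xF26F4
clock 7: out=0, reg = 0xF937A
clock 8: out=0, reg = 0x7C9BD
clock 9: out=1, reg = 0x3E4DE

0x3E4DE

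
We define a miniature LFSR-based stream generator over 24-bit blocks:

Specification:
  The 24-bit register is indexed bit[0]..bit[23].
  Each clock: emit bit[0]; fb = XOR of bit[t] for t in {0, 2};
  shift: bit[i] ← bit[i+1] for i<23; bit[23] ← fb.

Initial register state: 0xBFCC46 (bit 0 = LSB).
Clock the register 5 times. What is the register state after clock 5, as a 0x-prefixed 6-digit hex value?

0xBDFE62

reg_0 = 0xBFCC46
clock 1: out=0, reg = 0xDFE623
clock 2: out=1, reg = 0xEFF311
clock 3: out=1, reg = 0xF7F988
clock 4: out=0, reg = 0x7BFCC4
clock 5: out=0, reg = 0xBDFE62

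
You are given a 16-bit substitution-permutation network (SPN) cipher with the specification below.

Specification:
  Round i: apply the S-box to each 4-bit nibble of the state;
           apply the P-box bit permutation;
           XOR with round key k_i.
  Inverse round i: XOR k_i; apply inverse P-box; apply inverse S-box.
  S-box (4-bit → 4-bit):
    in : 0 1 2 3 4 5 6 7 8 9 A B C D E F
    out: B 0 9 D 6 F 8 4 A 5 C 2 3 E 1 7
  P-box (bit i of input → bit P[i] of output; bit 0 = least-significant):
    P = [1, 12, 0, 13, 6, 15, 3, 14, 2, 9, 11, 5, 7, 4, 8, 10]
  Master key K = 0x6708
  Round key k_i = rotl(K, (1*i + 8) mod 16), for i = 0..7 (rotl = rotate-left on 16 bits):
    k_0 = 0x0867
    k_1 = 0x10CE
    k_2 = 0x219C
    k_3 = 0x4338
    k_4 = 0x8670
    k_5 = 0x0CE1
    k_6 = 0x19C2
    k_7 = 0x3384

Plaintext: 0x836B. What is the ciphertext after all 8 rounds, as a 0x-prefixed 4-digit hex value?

s_0 = plaintext = 0x836B
s_1 = Round(s_0, k_0) = 0x5453
s_2 = Round(s_1, k_1) = 0xFF15
s_3 = Round(s_2, k_2) = 0x1A0B
s_4 = Round(s_3, k_3) = 0x9B58
s_5 = Round(s_4, k_4) = 0x75B8
s_6 = Round(s_5, k_5) = 0xB7C5
s_7 = Round(s_6, k_6) = 0xA191
s_8 = Round(s_7, k_7) = 0x36CC

0x36CC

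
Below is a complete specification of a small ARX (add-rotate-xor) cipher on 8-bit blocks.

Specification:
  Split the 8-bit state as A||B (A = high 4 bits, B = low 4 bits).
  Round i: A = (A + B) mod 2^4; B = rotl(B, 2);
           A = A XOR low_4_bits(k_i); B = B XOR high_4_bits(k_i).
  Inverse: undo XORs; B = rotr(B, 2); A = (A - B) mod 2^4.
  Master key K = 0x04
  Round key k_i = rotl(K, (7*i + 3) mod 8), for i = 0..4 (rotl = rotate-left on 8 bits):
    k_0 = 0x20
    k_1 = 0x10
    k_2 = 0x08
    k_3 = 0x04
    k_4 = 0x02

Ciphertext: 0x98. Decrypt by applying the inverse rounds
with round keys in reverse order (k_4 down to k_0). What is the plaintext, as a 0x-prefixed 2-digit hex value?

0x4B

s_0 = ciphertext = 0x98
s_1 = InvRound(s_0, k_4) = 0x92
s_2 = InvRound(s_1, k_3) = 0x58
s_3 = InvRound(s_2, k_2) = 0xB2
s_4 = InvRound(s_3, k_1) = 0xFC
s_5 = InvRound(s_4, k_0) = 0x4B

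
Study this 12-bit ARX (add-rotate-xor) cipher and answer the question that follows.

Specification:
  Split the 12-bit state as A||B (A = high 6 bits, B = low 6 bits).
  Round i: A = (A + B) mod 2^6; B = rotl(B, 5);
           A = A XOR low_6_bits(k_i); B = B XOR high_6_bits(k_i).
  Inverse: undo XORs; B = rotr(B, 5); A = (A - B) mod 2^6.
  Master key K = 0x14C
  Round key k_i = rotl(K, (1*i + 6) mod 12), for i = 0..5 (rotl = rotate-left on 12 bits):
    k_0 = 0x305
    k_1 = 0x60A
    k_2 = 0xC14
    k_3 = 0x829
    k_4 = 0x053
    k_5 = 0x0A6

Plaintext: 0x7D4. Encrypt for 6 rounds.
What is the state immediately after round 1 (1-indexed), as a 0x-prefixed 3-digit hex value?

s_0 = plaintext = 0x7D4
s_1 = Round(s_0, k_0) = 0xD86
s_2 = Round(s_1, k_1) = 0xD9B
s_3 = Round(s_2, k_2) = 0x15D
s_4 = Round(s_3, k_3) = 0x2CE
s_5 = Round(s_4, k_4) = 0x286
s_6 = Round(s_5, k_5) = 0xD81

0xD86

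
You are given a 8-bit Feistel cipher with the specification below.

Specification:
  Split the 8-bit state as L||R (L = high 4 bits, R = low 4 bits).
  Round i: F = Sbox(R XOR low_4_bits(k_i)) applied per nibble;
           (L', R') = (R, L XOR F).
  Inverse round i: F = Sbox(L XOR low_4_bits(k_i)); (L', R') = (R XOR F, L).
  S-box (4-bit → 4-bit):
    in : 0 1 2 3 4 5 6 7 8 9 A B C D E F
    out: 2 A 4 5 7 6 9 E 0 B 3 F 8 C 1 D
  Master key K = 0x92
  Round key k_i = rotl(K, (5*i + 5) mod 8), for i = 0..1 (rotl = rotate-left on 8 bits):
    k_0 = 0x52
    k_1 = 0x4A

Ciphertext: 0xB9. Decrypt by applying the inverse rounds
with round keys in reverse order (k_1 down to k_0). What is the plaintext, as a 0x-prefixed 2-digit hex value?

0x13

s_0 = ciphertext = 0xB9
s_1 = InvRound(s_0, k_1) = 0x3B
s_2 = InvRound(s_1, k_0) = 0x13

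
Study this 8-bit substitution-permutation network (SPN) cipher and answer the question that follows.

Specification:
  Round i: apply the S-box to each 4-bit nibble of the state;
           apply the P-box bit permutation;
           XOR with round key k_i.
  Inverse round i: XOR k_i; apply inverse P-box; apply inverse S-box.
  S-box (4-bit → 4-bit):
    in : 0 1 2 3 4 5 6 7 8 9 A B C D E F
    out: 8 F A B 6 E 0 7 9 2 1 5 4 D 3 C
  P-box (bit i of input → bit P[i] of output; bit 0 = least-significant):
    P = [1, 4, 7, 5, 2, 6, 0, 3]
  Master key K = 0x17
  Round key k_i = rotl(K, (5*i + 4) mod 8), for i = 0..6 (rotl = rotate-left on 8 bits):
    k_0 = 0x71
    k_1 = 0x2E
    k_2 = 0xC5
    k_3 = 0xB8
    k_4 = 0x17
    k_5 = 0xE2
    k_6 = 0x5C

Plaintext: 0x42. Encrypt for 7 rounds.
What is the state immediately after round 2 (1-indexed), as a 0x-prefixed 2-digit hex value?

s_0 = plaintext = 0x42
s_1 = Round(s_0, k_0) = 0x00
s_2 = Round(s_1, k_1) = 0x06
s_3 = Round(s_2, k_2) = 0xCD
s_4 = Round(s_3, k_3) = 0x1B
s_5 = Round(s_4, k_4) = 0xD8
s_6 = Round(s_5, k_5) = 0xCD
s_7 = Round(s_6, k_6) = 0xFF

0x06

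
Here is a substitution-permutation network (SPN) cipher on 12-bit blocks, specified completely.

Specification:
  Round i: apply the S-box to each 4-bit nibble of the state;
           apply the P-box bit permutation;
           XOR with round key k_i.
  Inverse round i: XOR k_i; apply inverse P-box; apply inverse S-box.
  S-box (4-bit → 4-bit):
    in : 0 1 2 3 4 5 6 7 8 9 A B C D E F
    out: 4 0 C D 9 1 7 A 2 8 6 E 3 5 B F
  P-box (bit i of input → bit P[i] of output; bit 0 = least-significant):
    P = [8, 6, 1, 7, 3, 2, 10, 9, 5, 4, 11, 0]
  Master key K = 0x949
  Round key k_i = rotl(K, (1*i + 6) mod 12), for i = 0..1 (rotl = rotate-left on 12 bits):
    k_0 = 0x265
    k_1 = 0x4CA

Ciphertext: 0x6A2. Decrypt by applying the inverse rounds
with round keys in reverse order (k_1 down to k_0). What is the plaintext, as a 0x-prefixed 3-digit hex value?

s_0 = ciphertext = 0x6A2
s_1 = InvRound(s_0, k_1) = 0x548
s_2 = InvRound(s_1, k_0) = 0x4F5

0x4F5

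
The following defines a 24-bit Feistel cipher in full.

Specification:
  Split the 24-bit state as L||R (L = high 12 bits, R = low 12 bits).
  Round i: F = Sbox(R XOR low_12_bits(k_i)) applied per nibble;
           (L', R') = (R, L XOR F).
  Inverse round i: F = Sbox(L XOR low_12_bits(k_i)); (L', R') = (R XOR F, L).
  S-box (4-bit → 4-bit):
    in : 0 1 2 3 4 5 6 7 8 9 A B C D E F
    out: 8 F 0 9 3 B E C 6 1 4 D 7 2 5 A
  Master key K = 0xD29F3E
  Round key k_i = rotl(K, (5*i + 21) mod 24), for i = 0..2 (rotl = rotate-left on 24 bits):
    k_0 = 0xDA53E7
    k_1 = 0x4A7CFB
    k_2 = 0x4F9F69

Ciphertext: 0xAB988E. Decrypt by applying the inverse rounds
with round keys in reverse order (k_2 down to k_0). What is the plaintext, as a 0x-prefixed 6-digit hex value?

s_0 = ciphertext = 0xAB988E
s_1 = InvRound(s_0, k_2) = 0x3A6AB9
s_2 = InvRound(s_1, k_1) = 0x00B3A6
s_3 = InvRound(s_2, k_0) = 0xAF100B

0xAF100B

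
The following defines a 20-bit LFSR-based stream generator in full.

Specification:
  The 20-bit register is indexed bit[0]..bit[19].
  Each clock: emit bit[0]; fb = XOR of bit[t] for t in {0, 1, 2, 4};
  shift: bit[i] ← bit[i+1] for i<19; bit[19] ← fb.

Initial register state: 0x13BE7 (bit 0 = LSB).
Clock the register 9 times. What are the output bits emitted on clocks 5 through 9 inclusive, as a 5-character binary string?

01111

reg_0 = 0x13BE7
clock 1: out=1, reg = 0x89DF3
clock 2: out=1, reg = 0xC4EF9
clock 3: out=1, reg = 0x6277C
clock 4: out=0, reg = 0x313BE
clock 5: out=0, reg = 0x989DF
clock 6: out=1, reg = 0x4C4EF
clock 7: out=1, reg = 0xA6277
clock 8: out=1, reg = 0x5313B
clock 9: out=1, reg = 0xA989D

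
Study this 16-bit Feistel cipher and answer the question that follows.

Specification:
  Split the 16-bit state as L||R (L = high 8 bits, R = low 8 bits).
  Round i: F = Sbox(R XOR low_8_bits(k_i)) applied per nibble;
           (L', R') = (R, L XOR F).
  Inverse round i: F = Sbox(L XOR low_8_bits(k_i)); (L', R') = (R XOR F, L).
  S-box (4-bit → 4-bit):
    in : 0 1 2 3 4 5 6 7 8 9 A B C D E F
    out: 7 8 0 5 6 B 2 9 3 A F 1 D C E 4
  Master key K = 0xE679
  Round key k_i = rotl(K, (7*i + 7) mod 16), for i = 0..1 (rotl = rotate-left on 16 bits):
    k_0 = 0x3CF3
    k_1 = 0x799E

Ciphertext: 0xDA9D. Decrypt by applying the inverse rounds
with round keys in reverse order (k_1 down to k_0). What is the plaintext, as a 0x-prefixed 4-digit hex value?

s_0 = ciphertext = 0xDA9D
s_1 = InvRound(s_0, k_1) = 0xFBDA
s_2 = InvRound(s_1, k_0) = 0xA9FB

0xA9FB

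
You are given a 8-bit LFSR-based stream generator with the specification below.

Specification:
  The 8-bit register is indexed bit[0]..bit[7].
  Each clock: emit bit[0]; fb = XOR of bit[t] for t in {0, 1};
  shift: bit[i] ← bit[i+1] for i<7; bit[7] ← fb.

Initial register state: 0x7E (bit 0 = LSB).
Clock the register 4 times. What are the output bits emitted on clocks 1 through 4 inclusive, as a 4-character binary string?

0111

reg_0 = 0x7E
clock 1: out=0, reg = 0xBF
clock 2: out=1, reg = 0x5F
clock 3: out=1, reg = 0x2F
clock 4: out=1, reg = 0x17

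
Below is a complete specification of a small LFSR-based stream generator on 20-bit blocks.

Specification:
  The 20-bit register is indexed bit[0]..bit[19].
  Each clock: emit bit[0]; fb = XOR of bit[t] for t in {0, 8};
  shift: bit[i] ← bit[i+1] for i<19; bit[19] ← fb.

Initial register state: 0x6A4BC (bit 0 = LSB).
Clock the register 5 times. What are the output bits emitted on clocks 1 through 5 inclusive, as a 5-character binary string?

00111

reg_0 = 0x6A4BC
clock 1: out=0, reg = 0x3525E
clock 2: out=0, reg = 0x1A92F
clock 3: out=1, reg = 0x0D497
clock 4: out=1, reg = 0x86A4B
clock 5: out=1, reg = 0xC3525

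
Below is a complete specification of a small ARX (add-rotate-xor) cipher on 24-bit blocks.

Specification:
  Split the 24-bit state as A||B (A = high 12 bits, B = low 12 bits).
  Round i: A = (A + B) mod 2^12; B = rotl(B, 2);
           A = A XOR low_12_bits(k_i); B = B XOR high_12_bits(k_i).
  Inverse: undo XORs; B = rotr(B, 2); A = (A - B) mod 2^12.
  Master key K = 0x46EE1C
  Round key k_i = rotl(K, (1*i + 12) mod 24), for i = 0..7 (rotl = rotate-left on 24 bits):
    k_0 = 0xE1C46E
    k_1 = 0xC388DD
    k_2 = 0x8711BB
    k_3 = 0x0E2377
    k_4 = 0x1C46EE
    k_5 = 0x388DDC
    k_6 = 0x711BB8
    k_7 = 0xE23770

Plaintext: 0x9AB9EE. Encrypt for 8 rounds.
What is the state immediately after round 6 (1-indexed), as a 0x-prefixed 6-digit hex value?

0x801473

s_0 = plaintext = 0x9AB9EE
s_1 = Round(s_0, k_0) = 0x7F79A6
s_2 = Round(s_1, k_1) = 0x940AA2
s_3 = Round(s_2, k_2) = 0x2592FB
s_4 = Round(s_3, k_3) = 0x623B0E
s_5 = Round(s_4, k_4) = 0x7DFDFE
s_6 = Round(s_5, k_5) = 0x801473
s_7 = Round(s_6, k_6) = 0x7CC6DC
s_8 = Round(s_7, k_7) = 0x9D8552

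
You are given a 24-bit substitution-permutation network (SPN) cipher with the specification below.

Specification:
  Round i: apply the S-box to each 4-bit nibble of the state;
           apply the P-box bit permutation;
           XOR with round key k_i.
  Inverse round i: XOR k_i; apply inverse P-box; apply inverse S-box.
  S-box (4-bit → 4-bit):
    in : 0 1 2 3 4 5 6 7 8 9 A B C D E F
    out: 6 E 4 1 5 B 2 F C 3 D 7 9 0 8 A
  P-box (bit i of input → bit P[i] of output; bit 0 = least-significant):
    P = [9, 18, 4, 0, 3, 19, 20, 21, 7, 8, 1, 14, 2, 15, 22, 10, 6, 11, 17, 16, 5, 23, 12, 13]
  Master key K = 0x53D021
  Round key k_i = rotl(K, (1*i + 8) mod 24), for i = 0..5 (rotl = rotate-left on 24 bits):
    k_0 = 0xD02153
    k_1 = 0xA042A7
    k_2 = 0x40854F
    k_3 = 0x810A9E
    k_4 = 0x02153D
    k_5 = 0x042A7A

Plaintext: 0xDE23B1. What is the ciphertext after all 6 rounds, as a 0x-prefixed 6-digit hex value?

0x045D97

s_0 = plaintext = 0xDE23B1
s_1 = Round(s_0, k_0) = 0x8D21CA
s_2 = Round(s_1, k_1) = 0xC031BC
s_3 = Round(s_2, k_2) = 0x5AEE60
s_4 = Round(s_3, k_3) = 0x0E6EEE
s_5 = Round(s_4, k_4) = 0xA3C53C
s_6 = Round(s_5, k_5) = 0x045D97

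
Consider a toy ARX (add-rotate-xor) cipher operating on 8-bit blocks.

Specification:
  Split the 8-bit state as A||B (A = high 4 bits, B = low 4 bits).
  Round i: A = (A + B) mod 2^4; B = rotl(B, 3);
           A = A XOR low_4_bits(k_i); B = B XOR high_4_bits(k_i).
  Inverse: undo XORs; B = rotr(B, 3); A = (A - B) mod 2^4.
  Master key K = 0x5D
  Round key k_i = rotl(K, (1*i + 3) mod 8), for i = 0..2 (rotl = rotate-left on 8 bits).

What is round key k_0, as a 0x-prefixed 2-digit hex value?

K = 0x5D
k_0 = rotl(K, (1*0+3) mod 8) = rotl(K, 3) = 0xEA

0xEA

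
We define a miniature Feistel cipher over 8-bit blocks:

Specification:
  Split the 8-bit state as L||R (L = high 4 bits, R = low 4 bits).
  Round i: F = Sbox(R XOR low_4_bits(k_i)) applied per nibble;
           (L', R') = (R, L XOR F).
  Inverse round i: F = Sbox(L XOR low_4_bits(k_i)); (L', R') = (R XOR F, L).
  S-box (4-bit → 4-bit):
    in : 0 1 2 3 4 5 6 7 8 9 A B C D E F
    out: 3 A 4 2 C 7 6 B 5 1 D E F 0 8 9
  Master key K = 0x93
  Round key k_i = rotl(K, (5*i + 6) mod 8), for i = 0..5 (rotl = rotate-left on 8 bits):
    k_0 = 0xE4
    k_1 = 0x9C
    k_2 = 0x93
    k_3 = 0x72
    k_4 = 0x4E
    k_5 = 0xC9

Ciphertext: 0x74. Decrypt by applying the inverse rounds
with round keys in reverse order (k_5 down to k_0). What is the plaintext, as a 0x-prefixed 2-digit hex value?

0xF3

s_0 = ciphertext = 0x74
s_1 = InvRound(s_0, k_5) = 0xC7
s_2 = InvRound(s_1, k_4) = 0x3C
s_3 = InvRound(s_2, k_3) = 0x63
s_4 = InvRound(s_3, k_2) = 0x46
s_5 = InvRound(s_4, k_1) = 0x34
s_6 = InvRound(s_5, k_0) = 0xF3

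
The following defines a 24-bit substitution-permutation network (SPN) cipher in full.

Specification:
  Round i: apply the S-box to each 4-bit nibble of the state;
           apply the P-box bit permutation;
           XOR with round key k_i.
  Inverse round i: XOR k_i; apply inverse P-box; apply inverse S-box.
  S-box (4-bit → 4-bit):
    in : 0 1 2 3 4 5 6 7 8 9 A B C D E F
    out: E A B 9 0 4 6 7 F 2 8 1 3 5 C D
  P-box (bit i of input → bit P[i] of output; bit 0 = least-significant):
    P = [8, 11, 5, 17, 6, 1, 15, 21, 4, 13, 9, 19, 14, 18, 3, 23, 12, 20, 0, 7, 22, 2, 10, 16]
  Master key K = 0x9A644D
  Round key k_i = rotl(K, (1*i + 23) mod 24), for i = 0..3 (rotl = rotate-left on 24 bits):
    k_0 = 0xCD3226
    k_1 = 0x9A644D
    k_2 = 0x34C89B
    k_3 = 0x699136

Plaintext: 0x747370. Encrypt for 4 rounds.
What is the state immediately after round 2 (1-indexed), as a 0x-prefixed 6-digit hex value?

0x51BBE1

s_0 = plaintext = 0x747370
s_1 = Round(s_0, k_0) = 0x83FE58
s_2 = Round(s_1, k_1) = 0x51BBE1
s_3 = Round(s_2, k_2) = 0x06040B
s_4 = Round(s_3, k_3) = 0xDC1439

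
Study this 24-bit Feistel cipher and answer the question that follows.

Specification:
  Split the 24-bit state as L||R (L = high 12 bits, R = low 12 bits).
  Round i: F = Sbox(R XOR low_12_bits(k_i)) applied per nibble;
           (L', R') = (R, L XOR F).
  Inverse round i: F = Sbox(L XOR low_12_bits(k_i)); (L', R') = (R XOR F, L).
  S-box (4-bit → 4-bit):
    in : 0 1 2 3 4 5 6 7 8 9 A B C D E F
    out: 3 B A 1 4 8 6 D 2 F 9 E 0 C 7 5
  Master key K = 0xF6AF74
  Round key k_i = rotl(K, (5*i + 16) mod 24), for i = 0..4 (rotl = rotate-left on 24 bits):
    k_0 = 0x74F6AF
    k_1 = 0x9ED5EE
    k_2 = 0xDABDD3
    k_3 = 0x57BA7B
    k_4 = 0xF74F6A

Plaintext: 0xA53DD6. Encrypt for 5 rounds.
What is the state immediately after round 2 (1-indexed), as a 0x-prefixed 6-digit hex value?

0x48C6BC

s_0 = plaintext = 0xA53DD6
s_1 = Round(s_0, k_0) = 0xDD648C
s_2 = Round(s_1, k_1) = 0x48C6BC
s_3 = Round(s_2, k_2) = 0x6BCAE9
s_4 = Round(s_3, k_3) = 0xAE9546
s_5 = Round(s_4, k_4) = 0x546349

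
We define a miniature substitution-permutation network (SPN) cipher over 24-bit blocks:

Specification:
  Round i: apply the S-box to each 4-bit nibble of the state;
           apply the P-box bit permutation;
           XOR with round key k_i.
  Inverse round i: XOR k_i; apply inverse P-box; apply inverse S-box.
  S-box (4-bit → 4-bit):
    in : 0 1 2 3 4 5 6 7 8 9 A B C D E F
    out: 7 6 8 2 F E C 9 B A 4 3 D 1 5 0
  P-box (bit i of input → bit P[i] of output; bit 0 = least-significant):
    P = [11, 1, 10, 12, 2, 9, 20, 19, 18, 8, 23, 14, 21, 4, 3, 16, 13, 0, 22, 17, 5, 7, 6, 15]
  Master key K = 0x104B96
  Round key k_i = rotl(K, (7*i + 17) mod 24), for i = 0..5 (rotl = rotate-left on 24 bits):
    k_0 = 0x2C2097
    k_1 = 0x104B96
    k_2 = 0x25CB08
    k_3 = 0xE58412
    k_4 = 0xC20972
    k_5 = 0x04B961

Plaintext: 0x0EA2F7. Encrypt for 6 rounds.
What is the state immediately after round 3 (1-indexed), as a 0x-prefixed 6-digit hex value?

0xBD4FC4

s_0 = plaintext = 0x0EA2F7
s_1 = Round(s_0, k_0) = 0x6C587F
s_2 = Round(s_1, k_1) = 0x5FAACA
s_3 = Round(s_2, k_2) = 0xBD4FC4
s_4 = Round(s_3, k_3) = 0xDCB8AC
s_5 = Round(s_4, k_4) = 0xB47442
s_6 = Round(s_5, k_5) = 0xFBCAC4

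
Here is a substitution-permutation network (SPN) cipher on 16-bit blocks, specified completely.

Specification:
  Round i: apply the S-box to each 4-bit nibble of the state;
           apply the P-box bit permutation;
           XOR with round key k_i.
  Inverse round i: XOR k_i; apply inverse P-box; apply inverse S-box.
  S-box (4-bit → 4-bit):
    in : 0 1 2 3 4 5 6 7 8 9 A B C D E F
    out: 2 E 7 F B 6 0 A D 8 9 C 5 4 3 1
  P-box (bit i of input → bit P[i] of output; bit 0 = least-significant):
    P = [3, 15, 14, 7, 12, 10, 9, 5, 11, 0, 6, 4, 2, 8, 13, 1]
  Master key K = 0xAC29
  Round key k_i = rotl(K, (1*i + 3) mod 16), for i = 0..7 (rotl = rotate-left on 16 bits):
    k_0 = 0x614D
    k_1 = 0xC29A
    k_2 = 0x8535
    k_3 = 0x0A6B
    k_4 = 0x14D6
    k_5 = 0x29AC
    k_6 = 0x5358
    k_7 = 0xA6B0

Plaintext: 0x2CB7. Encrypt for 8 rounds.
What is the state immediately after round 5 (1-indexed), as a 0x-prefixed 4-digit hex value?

s_0 = plaintext = 0x2CB7
s_1 = Round(s_0, k_0) = 0xCAA9
s_2 = Round(s_1, k_1) = 0xFA2E
s_3 = Round(s_2, k_2) = 0x1B29
s_4 = Round(s_3, k_3) = 0x3DB9
s_5 = Round(s_4, k_4) = 0x3730
s_6 = Round(s_5, k_5) = 0x9E9B
s_7 = Round(s_6, k_6) = 0x1BFB
s_8 = Round(s_7, k_7) = 0xD762

0x3730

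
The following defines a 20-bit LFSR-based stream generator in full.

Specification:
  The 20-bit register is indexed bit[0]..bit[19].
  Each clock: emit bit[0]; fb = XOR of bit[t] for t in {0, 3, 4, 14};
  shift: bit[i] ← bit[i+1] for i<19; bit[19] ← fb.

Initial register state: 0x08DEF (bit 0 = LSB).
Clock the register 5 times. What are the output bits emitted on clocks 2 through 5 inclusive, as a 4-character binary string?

1110

reg_0 = 0x08DEF
clock 1: out=1, reg = 0x046F7
clock 2: out=1, reg = 0x8237B
clock 3: out=1, reg = 0xC11BD
clock 4: out=1, reg = 0xE08DE
clock 5: out=0, reg = 0x7046F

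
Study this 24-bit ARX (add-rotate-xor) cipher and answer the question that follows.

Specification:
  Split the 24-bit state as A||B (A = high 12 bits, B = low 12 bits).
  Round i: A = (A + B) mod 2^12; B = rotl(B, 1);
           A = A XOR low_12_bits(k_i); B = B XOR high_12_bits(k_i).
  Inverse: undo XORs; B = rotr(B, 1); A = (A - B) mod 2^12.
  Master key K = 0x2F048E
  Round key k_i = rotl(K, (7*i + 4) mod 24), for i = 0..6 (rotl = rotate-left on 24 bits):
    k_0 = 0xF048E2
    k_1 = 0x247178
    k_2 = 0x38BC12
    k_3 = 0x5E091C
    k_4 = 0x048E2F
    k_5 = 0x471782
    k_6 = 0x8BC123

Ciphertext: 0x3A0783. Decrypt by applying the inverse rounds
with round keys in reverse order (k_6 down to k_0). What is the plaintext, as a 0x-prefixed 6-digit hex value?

s_0 = ciphertext = 0x3A0783
s_1 = InvRound(s_0, k_6) = 0x2E4F9F
s_2 = InvRound(s_1, k_5) = 0xF6F5F7
s_3 = InvRound(s_2, k_4) = 0x661ADF
s_4 = InvRound(s_3, k_3) = 0xFDEF9F
s_5 = InvRound(s_4, k_2) = 0xDC260A
s_6 = InvRound(s_5, k_1) = 0x294A26
s_7 = InvRound(s_6, k_0) = 0x7E5291

0x7E5291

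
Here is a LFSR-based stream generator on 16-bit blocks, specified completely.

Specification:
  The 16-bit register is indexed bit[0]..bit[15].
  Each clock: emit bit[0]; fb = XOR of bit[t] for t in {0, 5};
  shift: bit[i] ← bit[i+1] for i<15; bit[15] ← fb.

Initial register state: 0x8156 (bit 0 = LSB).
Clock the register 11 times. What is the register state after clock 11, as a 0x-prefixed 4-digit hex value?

reg_0 = 0x8156
clock 1: out=0, reg = 0x40AB
clock 2: out=1, reg = 0x2055
clock 3: out=1, reg = 0x902A
clock 4: out=0, reg = 0xC815
clock 5: out=1, reg = 0xE40A
clock 6: out=0, reg = 0x7205
clock 7: out=1, reg = 0xB902
clock 8: out=0, reg = 0x5C81
clock 9: out=1, reg = 0xAE40
clock 10: out=0, reg = 0x5720
clock 11: out=0, reg = 0xAB90

0xAB90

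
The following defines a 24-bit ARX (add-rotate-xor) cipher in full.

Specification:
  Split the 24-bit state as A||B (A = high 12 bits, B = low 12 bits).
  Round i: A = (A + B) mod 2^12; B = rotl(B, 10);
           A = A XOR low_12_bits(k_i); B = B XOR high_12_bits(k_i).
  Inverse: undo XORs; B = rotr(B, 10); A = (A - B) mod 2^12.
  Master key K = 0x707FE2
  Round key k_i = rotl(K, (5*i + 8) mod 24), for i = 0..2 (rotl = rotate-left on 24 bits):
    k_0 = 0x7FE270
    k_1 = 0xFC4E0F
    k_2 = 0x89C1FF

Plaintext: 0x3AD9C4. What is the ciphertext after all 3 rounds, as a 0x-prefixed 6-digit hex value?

0xCB9435

s_0 = plaintext = 0x3AD9C4
s_1 = Round(s_0, k_0) = 0xF0158F
s_2 = Round(s_1, k_1) = 0xA9F2A7
s_3 = Round(s_2, k_2) = 0xCB9435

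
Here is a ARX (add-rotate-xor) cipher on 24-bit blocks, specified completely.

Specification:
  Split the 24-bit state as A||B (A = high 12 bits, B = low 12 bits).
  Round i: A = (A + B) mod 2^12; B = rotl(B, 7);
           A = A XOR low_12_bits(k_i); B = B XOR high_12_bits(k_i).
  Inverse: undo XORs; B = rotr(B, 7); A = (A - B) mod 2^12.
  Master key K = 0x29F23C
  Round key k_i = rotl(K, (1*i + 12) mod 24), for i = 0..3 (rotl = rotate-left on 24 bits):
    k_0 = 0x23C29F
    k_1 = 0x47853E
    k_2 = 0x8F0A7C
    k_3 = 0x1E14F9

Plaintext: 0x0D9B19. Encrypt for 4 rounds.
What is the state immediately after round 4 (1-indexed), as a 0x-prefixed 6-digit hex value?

s_0 = plaintext = 0x0D9B19
s_1 = Round(s_0, k_0) = 0x96DEE4
s_2 = Round(s_1, k_1) = 0xD6F60F
s_3 = Round(s_2, k_2) = 0x902F40
s_4 = Round(s_3, k_3) = 0xCBB19B

0xCBB19B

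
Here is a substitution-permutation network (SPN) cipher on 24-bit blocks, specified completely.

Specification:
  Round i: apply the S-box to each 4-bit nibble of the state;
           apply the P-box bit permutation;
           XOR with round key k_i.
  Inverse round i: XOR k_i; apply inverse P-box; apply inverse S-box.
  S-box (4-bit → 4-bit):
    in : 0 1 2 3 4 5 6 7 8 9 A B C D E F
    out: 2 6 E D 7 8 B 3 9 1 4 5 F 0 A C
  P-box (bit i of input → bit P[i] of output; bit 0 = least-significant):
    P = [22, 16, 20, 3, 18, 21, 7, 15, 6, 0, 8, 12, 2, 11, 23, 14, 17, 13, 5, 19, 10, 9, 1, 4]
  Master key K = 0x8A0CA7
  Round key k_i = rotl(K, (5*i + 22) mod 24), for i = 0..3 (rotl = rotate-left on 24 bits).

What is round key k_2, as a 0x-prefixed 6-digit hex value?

K = 0x8A0CA7
k_0 = rotl(K, (5*0+22) mod 24) = rotl(K, 22) = 0xE28329
k_1 = rotl(K, (5*1+22) mod 24) = rotl(K, 3) = 0x50653C
k_2 = rotl(K, (5*2+22) mod 24) = rotl(K, 8) = 0x0CA78A

0x0CA78A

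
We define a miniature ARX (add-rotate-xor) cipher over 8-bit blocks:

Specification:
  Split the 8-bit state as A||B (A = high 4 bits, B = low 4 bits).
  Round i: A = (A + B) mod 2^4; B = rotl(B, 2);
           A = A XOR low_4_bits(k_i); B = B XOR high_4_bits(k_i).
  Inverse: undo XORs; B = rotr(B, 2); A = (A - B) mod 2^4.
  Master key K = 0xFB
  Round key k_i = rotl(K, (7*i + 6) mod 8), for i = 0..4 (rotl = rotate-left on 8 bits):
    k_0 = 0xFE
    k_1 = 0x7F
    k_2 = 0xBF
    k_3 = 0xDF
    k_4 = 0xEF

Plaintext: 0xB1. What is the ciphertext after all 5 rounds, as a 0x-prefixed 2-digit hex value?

s_0 = plaintext = 0xB1
s_1 = Round(s_0, k_0) = 0x2B
s_2 = Round(s_1, k_1) = 0x29
s_3 = Round(s_2, k_2) = 0x4D
s_4 = Round(s_3, k_3) = 0xEA
s_5 = Round(s_4, k_4) = 0x74

0x74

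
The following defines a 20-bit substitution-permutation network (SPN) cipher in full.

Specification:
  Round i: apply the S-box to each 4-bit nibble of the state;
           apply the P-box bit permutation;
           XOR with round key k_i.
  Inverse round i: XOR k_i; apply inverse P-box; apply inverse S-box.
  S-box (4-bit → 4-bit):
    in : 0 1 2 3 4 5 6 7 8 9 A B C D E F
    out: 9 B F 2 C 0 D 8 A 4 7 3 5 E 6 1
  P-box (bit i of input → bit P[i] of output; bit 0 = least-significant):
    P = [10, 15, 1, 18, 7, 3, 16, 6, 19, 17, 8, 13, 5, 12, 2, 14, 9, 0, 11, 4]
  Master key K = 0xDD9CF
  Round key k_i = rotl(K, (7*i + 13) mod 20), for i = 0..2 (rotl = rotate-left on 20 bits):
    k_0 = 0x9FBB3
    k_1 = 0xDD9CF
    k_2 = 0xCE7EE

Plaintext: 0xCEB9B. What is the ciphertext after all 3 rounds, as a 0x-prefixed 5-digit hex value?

0xA6BA8

s_0 = plaintext = 0xCEB9B
s_1 = Round(s_0, k_0) = 0x265B7
s_2 = Round(s_1, k_1) = 0x99372
s_3 = Round(s_2, k_2) = 0xA6BA8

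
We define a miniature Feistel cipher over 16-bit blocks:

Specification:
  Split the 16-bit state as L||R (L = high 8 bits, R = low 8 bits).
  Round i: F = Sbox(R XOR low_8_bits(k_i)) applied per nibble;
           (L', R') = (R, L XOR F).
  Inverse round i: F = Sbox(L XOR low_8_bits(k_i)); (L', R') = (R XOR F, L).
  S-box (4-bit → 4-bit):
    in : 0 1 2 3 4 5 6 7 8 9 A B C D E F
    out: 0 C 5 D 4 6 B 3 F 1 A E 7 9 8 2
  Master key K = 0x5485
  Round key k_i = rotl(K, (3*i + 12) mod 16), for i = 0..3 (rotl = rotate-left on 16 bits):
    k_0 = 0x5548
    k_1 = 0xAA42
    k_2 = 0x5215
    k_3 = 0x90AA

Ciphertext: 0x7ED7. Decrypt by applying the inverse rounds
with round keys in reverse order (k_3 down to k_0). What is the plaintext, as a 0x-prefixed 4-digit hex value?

s_0 = ciphertext = 0x7ED7
s_1 = InvRound(s_0, k_3) = 0x437E
s_2 = InvRound(s_1, k_2) = 0x1543
s_3 = InvRound(s_2, k_1) = 0x2015
s_4 = InvRound(s_3, k_0) = 0xAA20

0xAA20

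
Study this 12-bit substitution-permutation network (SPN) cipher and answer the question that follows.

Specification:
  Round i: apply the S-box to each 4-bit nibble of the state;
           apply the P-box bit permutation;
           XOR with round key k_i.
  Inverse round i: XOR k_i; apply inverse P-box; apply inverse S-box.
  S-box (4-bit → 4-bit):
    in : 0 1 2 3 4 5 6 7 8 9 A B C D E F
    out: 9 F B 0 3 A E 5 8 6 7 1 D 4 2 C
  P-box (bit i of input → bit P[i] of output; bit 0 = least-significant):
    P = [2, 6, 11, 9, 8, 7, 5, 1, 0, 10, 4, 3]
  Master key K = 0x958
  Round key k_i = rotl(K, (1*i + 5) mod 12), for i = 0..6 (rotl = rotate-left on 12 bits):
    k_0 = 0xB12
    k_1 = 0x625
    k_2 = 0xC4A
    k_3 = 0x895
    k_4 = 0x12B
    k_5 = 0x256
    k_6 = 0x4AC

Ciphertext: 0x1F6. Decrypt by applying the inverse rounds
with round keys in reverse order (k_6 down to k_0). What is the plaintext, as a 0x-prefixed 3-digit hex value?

s_0 = ciphertext = 0x1F6
s_1 = InvRound(s_0, k_6) = 0x60E
s_2 = InvRound(s_1, k_5) = 0x63E
s_3 = InvRound(s_2, k_4) = 0xAB0
s_4 = InvRound(s_3, k_3) = 0xBD0
s_5 = InvRound(s_4, k_2) = 0x628
s_6 = InvRound(s_5, k_1) = 0x03B
s_7 = InvRound(s_6, k_0) = 0x07F

0x07F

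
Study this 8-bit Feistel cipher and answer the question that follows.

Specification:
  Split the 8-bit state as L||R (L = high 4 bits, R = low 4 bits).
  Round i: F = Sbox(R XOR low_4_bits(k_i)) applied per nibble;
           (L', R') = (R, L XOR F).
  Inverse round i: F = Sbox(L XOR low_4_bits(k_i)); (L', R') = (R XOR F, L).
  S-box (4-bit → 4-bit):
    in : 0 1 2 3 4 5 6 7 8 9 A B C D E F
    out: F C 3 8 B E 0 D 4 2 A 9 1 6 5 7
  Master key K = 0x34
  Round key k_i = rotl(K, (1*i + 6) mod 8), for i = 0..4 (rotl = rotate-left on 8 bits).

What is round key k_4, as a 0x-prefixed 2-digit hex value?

0xD0

K = 0x34
k_0 = rotl(K, (1*0+6) mod 8) = rotl(K, 6) = 0x0D
k_1 = rotl(K, (1*1+6) mod 8) = rotl(K, 7) = 0x1A
k_2 = rotl(K, (1*2+6) mod 8) = rotl(K, 0) = 0x34
k_3 = rotl(K, (1*3+6) mod 8) = rotl(K, 1) = 0x68
k_4 = rotl(K, (1*4+6) mod 8) = rotl(K, 2) = 0xD0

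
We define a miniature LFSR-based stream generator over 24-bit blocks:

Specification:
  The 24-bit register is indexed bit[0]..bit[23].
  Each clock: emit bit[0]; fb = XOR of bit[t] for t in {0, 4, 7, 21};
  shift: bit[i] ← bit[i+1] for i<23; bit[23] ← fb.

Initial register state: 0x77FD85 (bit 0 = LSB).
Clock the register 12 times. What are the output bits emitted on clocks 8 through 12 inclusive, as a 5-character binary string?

11011

reg_0 = 0x77FD85
clock 1: out=1, reg = 0xBBFEC2
clock 2: out=0, reg = 0x5DFF61
clock 3: out=1, reg = 0xAEFFB0
clock 4: out=0, reg = 0xD77FD8
clock 5: out=0, reg = 0x6BBFEC
clock 6: out=0, reg = 0x35DFF6
clock 7: out=0, reg = 0x9AEFFB
clock 8: out=1, reg = 0xCD77FD
clock 9: out=1, reg = 0xE6BBFE
clock 10: out=0, reg = 0xF35DFF
clock 11: out=1, reg = 0x79AEFF
clock 12: out=1, reg = 0x3CD77F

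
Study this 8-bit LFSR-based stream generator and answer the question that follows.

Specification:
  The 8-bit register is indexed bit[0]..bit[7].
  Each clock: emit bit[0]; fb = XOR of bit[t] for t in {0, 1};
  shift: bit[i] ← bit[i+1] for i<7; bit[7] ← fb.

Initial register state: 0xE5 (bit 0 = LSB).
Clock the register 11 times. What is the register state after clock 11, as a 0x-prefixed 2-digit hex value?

reg_0 = 0xE5
clock 1: out=1, reg = 0xF2
clock 2: out=0, reg = 0xF9
clock 3: out=1, reg = 0xFC
clock 4: out=0, reg = 0x7E
clock 5: out=0, reg = 0xBF
clock 6: out=1, reg = 0x5F
clock 7: out=1, reg = 0x2F
clock 8: out=1, reg = 0x17
clock 9: out=1, reg = 0x0B
clock 10: out=1, reg = 0x05
clock 11: out=1, reg = 0x82

0x82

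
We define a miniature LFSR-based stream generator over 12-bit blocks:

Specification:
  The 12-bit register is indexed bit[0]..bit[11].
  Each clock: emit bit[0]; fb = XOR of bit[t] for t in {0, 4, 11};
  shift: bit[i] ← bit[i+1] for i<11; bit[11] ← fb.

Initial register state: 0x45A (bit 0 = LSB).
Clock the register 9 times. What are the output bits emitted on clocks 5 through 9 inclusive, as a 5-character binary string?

reg_0 = 0x45A
clock 1: out=0, reg = 0xA2D
clock 2: out=1, reg = 0x516
clock 3: out=0, reg = 0xA8B
clock 4: out=1, reg = 0x545
clock 5: out=1, reg = 0xAA2
clock 6: out=0, reg = 0xD51
clock 7: out=1, reg = 0xEA8
clock 8: out=0, reg = 0xF54
clock 9: out=0, reg = 0x7AA

10100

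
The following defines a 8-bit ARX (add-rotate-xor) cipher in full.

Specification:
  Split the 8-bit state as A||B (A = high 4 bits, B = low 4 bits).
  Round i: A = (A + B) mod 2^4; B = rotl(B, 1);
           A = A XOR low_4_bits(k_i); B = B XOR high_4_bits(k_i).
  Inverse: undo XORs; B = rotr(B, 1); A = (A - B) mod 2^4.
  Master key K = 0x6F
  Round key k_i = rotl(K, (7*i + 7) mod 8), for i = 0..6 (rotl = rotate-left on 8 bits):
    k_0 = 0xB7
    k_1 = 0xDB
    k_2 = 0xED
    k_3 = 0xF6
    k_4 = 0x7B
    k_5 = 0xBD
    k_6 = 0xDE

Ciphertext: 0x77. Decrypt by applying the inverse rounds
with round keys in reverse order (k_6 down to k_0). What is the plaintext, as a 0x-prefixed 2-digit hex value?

0xB8

s_0 = ciphertext = 0x77
s_1 = InvRound(s_0, k_6) = 0x45
s_2 = InvRound(s_1, k_5) = 0x27
s_3 = InvRound(s_2, k_4) = 0x90
s_4 = InvRound(s_3, k_3) = 0x0F
s_5 = InvRound(s_4, k_2) = 0x58
s_6 = InvRound(s_5, k_1) = 0x4A
s_7 = InvRound(s_6, k_0) = 0xB8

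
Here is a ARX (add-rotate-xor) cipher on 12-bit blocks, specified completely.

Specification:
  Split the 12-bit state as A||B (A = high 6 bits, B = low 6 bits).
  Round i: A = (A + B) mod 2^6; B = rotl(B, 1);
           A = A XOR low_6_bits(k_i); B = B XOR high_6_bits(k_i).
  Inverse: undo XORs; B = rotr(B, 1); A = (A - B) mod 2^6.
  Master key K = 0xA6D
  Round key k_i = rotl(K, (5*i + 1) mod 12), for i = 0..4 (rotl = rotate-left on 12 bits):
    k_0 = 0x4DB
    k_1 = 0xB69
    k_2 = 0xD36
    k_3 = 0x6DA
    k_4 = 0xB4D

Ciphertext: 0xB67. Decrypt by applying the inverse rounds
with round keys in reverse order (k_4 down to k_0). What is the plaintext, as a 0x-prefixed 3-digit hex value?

0x42D

s_0 = ciphertext = 0xB67
s_1 = InvRound(s_0, k_4) = 0x6C5
s_2 = InvRound(s_1, k_3) = 0xC8F
s_3 = InvRound(s_2, k_2) = 0x1FD
s_4 = InvRound(s_3, k_1) = 0x988
s_5 = InvRound(s_4, k_0) = 0x42D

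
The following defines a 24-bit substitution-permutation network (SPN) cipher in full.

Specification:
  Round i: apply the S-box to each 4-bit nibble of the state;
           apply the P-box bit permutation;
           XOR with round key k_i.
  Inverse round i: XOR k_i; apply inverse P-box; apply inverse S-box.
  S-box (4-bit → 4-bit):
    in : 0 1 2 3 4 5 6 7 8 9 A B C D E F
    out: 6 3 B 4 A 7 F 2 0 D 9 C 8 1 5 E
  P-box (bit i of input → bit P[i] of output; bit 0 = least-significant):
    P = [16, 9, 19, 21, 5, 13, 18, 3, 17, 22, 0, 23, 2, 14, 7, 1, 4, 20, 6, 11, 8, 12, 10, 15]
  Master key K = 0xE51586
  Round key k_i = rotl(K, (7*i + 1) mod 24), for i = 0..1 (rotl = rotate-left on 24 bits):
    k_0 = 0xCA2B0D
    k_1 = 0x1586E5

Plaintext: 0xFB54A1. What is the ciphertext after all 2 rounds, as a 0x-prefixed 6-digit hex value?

0x52D806

s_0 = plaintext = 0xFB54A1
s_1 = Round(s_0, k_0) = 0x0BF5E1
s_2 = Round(s_1, k_1) = 0x52D806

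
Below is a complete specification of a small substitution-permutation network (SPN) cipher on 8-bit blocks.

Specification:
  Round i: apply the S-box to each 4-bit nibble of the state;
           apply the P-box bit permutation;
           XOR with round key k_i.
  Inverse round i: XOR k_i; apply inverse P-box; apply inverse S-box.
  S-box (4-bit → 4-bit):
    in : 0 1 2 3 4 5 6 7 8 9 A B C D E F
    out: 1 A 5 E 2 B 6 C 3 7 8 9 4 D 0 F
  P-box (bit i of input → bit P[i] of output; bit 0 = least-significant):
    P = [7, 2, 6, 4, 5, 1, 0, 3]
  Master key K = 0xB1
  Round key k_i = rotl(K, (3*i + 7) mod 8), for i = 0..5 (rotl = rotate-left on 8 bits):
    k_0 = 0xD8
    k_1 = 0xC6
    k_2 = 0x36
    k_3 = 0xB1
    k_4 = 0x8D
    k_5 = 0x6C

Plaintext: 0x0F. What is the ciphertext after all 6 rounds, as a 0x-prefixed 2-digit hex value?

s_0 = plaintext = 0x0F
s_1 = Round(s_0, k_0) = 0x2C
s_2 = Round(s_1, k_1) = 0xA7
s_3 = Round(s_2, k_2) = 0x6E
s_4 = Round(s_3, k_3) = 0xB2
s_5 = Round(s_4, k_4) = 0x65
s_6 = Round(s_5, k_5) = 0xFB

0xFB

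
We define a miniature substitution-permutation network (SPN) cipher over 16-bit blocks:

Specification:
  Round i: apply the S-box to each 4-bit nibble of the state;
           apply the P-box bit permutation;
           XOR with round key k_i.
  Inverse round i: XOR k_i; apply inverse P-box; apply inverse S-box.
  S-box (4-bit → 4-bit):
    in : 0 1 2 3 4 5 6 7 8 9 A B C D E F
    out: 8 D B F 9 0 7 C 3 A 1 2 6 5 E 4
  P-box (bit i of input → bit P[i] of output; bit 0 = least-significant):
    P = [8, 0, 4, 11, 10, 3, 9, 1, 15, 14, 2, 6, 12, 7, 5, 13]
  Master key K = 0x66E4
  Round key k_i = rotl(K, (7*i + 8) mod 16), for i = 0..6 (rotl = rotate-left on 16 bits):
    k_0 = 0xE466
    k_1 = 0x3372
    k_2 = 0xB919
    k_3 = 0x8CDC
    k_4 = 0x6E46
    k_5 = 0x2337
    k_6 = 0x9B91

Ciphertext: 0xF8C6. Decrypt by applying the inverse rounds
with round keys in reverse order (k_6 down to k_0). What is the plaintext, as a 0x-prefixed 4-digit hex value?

s_0 = ciphertext = 0xF8C6
s_1 = InvRound(s_0, k_6) = 0x0E76
s_2 = InvRound(s_1, k_5) = 0x00A2
s_3 = InvRound(s_2, k_4) = 0xEED0
s_4 = InvRound(s_3, k_3) = 0x0CC5
s_5 = InvRound(s_4, k_2) = 0x218D
s_6 = InvRound(s_5, k_1) = 0x67EC
s_7 = InvRound(s_6, k_0) = 0xBAEA

0xBAEA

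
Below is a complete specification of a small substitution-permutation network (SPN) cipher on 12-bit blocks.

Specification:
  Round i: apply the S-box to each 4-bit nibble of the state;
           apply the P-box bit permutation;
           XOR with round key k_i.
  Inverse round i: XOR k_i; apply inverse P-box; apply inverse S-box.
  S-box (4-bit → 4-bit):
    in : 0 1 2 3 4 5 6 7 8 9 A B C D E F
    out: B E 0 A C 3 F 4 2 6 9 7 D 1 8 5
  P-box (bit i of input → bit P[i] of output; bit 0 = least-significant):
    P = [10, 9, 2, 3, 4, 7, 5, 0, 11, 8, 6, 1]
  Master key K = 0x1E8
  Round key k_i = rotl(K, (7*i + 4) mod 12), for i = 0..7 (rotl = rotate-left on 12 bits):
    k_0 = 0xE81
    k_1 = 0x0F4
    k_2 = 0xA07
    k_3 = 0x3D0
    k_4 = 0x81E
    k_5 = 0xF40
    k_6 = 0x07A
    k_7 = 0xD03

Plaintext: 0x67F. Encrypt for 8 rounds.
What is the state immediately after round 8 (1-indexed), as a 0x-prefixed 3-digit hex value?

s_0 = plaintext = 0x67F
s_1 = Round(s_0, k_0) = 0x3E7
s_2 = Round(s_1, k_1) = 0x1F3
s_3 = Round(s_2, k_2) = 0x97D
s_4 = Round(s_3, k_3) = 0x6B0
s_5 = Round(s_4, k_4) = 0x7E4
s_6 = Round(s_5, k_5) = 0xF0D
s_7 = Round(s_6, k_6) = 0xCAB
s_8 = Round(s_7, k_7) = 0x354

0x354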